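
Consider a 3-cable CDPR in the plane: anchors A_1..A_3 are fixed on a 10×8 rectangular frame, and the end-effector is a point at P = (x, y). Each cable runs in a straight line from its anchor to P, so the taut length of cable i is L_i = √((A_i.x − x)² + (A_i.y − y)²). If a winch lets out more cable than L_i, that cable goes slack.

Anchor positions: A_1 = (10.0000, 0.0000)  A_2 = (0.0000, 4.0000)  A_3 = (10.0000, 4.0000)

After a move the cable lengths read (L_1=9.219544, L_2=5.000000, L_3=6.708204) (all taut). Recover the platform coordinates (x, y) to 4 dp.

each cable: (A_i−P)·(A_i−P) = L_i²; let k_i = ‖A_i‖²−L_i²
k_1 = 100.0000+0.0000−85.0000 = 15.0000
row 1: 20.0000x − 8.0000y = 24.0000  (k_2=-9.0000)
row 2: 0.0000x − 8.0000y = -56.0000  (k_3=71.0000)
Cramer on rows 1–2 → x = 4.0000, y = 7.0000

(4.0000, 7.0000)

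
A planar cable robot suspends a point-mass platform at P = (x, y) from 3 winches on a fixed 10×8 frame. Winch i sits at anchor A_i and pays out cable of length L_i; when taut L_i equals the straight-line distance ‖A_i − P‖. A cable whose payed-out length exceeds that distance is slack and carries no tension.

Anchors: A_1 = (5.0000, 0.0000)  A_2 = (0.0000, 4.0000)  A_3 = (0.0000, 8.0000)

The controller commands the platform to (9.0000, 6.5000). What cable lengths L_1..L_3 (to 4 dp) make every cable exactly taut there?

L_1 = √((5.0000−9.0000)² + (0.0000−6.5000)²) = 7.6322
L_2 = √((0.0000−9.0000)² + (4.0000−6.5000)²) = 9.3408
L_3 = √((0.0000−9.0000)² + (8.0000−6.5000)²) = 9.1241

(7.6322, 9.3408, 9.1241)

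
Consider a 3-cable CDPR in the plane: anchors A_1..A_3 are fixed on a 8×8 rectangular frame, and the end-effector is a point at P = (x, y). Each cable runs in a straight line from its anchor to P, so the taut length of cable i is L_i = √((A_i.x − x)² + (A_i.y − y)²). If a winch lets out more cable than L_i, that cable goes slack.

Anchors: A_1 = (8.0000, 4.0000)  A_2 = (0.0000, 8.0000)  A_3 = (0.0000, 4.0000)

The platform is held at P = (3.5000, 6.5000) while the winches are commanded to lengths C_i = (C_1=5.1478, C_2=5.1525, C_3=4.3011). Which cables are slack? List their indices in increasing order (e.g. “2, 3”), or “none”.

2

cable 1: √((4.5000)²+(-2.5000)²)=5.1478, C_1=5.1478: taut
cable 2: √((-3.5000)²+(1.5000)²)=3.8079, C_2=5.1525: slack
cable 3: √((-3.5000)²+(-2.5000)²)=4.3012, C_3=4.3011: taut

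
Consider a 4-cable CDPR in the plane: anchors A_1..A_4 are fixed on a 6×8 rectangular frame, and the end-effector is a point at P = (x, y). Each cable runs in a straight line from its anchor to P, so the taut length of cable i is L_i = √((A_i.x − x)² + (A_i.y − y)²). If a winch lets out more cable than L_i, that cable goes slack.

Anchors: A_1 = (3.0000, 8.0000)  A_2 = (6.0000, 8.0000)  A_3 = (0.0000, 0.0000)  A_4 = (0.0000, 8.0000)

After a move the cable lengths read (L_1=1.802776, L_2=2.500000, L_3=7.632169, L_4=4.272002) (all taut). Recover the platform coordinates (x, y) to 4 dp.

(4.0000, 6.5000)

expand ‖A_i−P‖²=L_i² and subtract eq 1 (k_i ≔ ‖A_i‖²−L_i²)
k_1 = 9.0000+64.0000−3.2500 = 69.7500
eq1−eq2 → [-6.0000  0.0000]·P = -24.0000
eq1−eq3 → [6.0000  16.0000]·P = 128.0000
eq1−eq4 → [6.0000  0.0000]·P = 24.0000
2×2 solve → P = (4.0000, 6.5000)
check cable 4: ‖A_4−P‖² = 18.2500 ≈ L_4² = 18.2500 ✓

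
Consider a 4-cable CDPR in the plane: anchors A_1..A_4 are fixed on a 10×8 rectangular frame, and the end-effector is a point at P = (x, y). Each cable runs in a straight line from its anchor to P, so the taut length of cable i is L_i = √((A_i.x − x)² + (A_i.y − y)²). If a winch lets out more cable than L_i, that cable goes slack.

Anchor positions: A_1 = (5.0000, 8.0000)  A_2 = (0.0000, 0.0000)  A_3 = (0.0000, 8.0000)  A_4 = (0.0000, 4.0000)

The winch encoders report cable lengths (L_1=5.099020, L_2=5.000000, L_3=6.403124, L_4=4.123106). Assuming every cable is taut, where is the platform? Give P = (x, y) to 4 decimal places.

circle eqns → linear via eq_j − eq_1; set c_j = A_j·A_j − L_j²
c_1 = 25.0000+64.0000−26.0000 = 63.0000
10.0000·x + 16.0000·y = c_1−c_2 = 88.0000
10.0000·x + 0.0000·y = c_1−c_3 = 40.0000
10.0000·x + 8.0000·y = c_1−c_4 = 64.0000
solve first two rows → x=4.0000, y=3.0000
check cable 4: ‖A_4−P‖² = 17.0000 ≈ L_4² = 17.0000 ✓

(4.0000, 3.0000)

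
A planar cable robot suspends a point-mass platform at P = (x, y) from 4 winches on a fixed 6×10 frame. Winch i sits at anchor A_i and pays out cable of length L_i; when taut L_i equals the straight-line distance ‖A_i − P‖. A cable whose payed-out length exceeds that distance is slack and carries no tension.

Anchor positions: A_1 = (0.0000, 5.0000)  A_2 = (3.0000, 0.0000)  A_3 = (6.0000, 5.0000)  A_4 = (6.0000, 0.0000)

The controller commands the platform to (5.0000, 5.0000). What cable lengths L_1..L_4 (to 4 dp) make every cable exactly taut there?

(5.0000, 5.3852, 1.0000, 5.0990)

cable 1: Δx=-5.0000, Δy=0.0000; L_1 = √(Δx²+Δy²) = 5.0000
cable 2: Δx=-2.0000, Δy=-5.0000; L_2 = √(Δx²+Δy²) = 5.3852
cable 3: Δx=1.0000, Δy=0.0000; L_3 = √(Δx²+Δy²) = 1.0000
cable 4: Δx=1.0000, Δy=-5.0000; L_4 = √(Δx²+Δy²) = 5.0990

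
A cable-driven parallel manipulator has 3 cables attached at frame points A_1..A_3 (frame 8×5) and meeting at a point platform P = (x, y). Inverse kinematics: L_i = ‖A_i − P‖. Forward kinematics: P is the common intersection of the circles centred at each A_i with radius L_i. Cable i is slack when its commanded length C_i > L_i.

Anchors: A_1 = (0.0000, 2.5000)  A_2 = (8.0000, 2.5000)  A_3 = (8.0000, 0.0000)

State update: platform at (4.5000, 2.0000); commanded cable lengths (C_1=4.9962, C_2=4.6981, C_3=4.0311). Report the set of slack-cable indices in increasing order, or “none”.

cable 1: √((-4.5000)²+(0.5000)²)=4.5277, C_1=4.9962: slack
cable 2: √((3.5000)²+(0.5000)²)=3.5355, C_2=4.6981: slack
cable 3: √((3.5000)²+(-2.0000)²)=4.0311, C_3=4.0311: taut

1, 2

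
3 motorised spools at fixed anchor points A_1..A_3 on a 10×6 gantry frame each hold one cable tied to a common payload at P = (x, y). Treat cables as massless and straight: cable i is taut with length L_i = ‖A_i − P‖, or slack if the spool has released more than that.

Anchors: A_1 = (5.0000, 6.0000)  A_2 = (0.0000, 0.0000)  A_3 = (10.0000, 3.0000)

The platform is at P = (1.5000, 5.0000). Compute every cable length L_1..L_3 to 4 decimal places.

L_1: Δ = A_1−P = (3.5000, 1.0000) → ‖Δ‖ = √13.2500 = 3.6401
L_2: Δ = A_2−P = (-1.5000, -5.0000) → ‖Δ‖ = √27.2500 = 5.2202
L_3: Δ = A_3−P = (8.5000, -2.0000) → ‖Δ‖ = √76.2500 = 8.7321

(3.6401, 5.2202, 8.7321)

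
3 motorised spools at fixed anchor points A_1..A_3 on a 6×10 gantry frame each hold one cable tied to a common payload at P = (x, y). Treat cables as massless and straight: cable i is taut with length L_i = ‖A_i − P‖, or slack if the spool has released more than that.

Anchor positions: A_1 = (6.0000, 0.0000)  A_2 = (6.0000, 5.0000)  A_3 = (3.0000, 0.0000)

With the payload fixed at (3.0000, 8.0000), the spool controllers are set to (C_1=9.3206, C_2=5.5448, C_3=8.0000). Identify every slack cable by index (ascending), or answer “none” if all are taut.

1, 2

cable 1: √((3.0000)²+(-8.0000)²)=8.5440, C_1=9.3206: slack
cable 2: √((3.0000)²+(-3.0000)²)=4.2426, C_2=5.5448: slack
cable 3: √((0.0000)²+(-8.0000)²)=8.0000, C_3=8.0000: taut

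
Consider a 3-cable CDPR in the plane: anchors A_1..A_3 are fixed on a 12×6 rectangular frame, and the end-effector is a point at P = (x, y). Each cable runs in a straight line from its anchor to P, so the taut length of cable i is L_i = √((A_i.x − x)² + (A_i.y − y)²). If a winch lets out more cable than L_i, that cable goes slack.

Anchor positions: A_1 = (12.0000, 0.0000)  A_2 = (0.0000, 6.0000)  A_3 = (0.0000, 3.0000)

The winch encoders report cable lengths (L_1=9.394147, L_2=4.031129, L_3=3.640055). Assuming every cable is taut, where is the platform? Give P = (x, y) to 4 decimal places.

circle eqns → linear via eq_j − eq_1; set c_j = A_j·A_j − L_j²
c_1 = 144.0000+0.0000−88.2500 = 55.7500
24.0000·x − 12.0000·y = c_1−c_2 = 36.0000
24.0000·x − 6.0000·y = c_1−c_3 = 60.0000
solve first two rows → x=3.5000, y=4.0000

(3.5000, 4.0000)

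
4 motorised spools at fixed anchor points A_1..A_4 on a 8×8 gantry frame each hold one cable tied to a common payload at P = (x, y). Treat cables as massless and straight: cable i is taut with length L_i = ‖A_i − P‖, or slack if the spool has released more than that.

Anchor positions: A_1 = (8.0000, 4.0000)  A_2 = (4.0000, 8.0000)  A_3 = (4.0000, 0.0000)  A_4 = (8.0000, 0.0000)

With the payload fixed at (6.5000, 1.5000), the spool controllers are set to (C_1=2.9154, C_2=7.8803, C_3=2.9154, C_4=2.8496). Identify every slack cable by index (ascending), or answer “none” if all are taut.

cable 1: √((1.5000)²+(2.5000)²)=2.9155, C_1=2.9154: taut
cable 2: √((-2.5000)²+(6.5000)²)=6.9642, C_2=7.8803: slack
cable 3: √((-2.5000)²+(-1.5000)²)=2.9155, C_3=2.9154: taut
cable 4: √((1.5000)²+(-1.5000)²)=2.1213, C_4=2.8496: slack

2, 4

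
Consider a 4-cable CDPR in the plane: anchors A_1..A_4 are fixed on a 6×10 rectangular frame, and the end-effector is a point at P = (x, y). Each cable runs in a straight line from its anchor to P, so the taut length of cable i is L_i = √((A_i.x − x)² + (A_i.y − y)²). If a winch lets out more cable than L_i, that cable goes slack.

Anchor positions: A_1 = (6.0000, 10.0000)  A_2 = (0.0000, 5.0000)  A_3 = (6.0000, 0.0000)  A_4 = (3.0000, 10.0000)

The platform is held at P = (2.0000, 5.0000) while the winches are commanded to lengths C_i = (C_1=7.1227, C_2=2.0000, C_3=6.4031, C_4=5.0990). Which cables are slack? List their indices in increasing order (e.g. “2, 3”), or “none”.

cable 1: L_1 = ‖A_1−P‖ = 6.4031;  C_1 = 7.1227 → slack
cable 2: L_2 = ‖A_2−P‖ = 2.0000;  C_2 = 2.0000 → taut
cable 3: L_3 = ‖A_3−P‖ = 6.4031;  C_3 = 6.4031 → taut
cable 4: L_4 = ‖A_4−P‖ = 5.0990;  C_4 = 5.0990 → taut

1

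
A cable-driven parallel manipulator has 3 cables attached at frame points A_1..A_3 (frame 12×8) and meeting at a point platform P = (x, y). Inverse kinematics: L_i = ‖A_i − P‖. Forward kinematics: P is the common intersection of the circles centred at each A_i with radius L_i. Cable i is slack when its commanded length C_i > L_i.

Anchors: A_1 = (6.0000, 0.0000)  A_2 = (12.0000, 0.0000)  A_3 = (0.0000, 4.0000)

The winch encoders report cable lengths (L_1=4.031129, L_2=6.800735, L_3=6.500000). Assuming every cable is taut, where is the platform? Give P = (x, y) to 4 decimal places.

each cable: (A_i−P)·(A_i−P) = L_i²; let q_i = ‖A_i‖²−L_i²
q_1 = 36.0000+0.0000−16.2500 = 19.7500
row 1: -12.0000x + 0.0000y = -78.0000  (q_2=97.7500)
row 2: 12.0000x − 8.0000y = 46.0000  (q_3=-26.2500)
Cramer on rows 1–2 → x = 6.5000, y = 4.0000

(6.5000, 4.0000)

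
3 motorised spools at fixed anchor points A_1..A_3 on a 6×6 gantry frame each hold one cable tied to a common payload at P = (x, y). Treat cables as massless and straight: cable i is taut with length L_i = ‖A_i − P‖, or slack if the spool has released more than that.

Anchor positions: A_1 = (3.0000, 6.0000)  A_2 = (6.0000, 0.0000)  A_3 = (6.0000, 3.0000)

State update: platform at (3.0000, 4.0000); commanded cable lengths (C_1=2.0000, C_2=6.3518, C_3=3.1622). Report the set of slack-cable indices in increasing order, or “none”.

i=1: geometric 2.0000 vs commanded 2.0000 ⇒ taut
i=2: geometric 5.0000 vs commanded 6.3518 ⇒ slack
i=3: geometric 3.1623 vs commanded 3.1622 ⇒ taut

2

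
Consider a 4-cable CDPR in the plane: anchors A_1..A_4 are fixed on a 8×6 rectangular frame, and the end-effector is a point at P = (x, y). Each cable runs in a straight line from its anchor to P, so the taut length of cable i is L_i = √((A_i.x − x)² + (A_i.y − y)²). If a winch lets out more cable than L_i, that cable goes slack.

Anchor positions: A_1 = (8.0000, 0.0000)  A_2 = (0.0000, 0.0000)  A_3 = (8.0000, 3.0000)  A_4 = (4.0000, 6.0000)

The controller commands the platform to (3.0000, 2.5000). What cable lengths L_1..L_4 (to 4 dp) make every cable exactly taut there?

(5.5902, 3.9051, 5.0249, 3.6401)

cable 1: Δx=5.0000, Δy=-2.5000; L_1 = √(Δx²+Δy²) = 5.5902
cable 2: Δx=-3.0000, Δy=-2.5000; L_2 = √(Δx²+Δy²) = 3.9051
cable 3: Δx=5.0000, Δy=0.5000; L_3 = √(Δx²+Δy²) = 5.0249
cable 4: Δx=1.0000, Δy=3.5000; L_4 = √(Δx²+Δy²) = 3.6401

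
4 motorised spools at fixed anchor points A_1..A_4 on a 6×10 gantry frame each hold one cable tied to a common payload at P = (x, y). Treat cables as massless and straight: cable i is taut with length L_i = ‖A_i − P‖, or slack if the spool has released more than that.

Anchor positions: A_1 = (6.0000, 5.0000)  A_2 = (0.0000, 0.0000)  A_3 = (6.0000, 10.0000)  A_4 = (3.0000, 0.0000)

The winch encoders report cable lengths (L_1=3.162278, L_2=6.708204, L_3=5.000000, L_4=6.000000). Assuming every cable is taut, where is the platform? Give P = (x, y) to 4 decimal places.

(3.0000, 6.0000)

each cable: (A_i−P)·(A_i−P) = L_i²; let c_i = ‖A_i‖²−L_i²
c_1 = 36.0000+25.0000−10.0000 = 51.0000
row 1: 12.0000x + 10.0000y = 96.0000  (c_2=-45.0000)
row 2: 0.0000x − 10.0000y = -60.0000  (c_3=111.0000)
row 3: 6.0000x + 10.0000y = 78.0000  (c_4=-27.0000)
Cramer on rows 1–2 → x = 3.0000, y = 6.0000
check cable 4: ‖A_4−P‖² = 36.0000 ≈ L_4² = 36.0000 ✓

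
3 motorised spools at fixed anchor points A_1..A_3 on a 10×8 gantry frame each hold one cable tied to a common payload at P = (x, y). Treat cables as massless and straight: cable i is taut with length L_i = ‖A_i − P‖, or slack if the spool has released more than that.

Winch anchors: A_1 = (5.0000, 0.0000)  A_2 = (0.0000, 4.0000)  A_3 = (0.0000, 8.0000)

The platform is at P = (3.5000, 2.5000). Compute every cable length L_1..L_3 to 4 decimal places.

(2.9155, 3.8079, 6.5192)

cable 1: Δx=1.5000, Δy=-2.5000; L_1 = √(Δx²+Δy²) = 2.9155
cable 2: Δx=-3.5000, Δy=1.5000; L_2 = √(Δx²+Δy²) = 3.8079
cable 3: Δx=-3.5000, Δy=5.5000; L_3 = √(Δx²+Δy²) = 6.5192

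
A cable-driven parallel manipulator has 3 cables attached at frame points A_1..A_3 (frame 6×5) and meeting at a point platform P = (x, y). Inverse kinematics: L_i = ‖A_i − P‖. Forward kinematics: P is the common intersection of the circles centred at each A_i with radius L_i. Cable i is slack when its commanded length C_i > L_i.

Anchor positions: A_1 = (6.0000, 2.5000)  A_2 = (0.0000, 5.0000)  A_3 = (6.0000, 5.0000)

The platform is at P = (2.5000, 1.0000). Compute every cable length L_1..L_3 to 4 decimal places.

L_1 = √((6.0000−2.5000)² + (2.5000−1.0000)²) = 3.8079
L_2 = √((0.0000−2.5000)² + (5.0000−1.0000)²) = 4.7170
L_3 = √((6.0000−2.5000)² + (5.0000−1.0000)²) = 5.3151

(3.8079, 4.7170, 5.3151)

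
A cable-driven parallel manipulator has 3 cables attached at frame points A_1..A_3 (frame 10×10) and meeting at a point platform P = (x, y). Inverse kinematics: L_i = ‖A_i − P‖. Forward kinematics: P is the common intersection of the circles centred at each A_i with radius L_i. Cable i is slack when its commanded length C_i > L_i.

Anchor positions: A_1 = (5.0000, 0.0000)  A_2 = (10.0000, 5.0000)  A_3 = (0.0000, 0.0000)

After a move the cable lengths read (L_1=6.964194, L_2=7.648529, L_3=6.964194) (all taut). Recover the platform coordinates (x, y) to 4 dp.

(2.5000, 6.5000)

each cable: (A_i−P)·(A_i−P) = L_i²; let k_i = ‖A_i‖²−L_i²
k_1 = 25.0000+0.0000−48.5000 = -23.5000
row 1: -10.0000x − 10.0000y = -90.0000  (k_2=66.5000)
row 2: 10.0000x + 0.0000y = 25.0000  (k_3=-48.5000)
Cramer on rows 1–2 → x = 2.5000, y = 6.5000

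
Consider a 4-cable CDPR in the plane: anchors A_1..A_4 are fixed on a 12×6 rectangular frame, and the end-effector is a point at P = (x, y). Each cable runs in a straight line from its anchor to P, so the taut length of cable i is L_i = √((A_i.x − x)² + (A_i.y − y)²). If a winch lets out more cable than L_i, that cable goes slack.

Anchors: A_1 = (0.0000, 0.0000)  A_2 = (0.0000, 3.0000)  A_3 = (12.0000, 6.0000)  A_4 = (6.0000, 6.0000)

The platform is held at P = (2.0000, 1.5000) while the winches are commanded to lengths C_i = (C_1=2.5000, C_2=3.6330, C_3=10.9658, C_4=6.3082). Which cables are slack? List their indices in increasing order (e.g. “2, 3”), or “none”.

2, 4

i=1: geometric 2.5000 vs commanded 2.5000 ⇒ taut
i=2: geometric 2.5000 vs commanded 3.6330 ⇒ slack
i=3: geometric 10.9659 vs commanded 10.9658 ⇒ taut
i=4: geometric 6.0208 vs commanded 6.3082 ⇒ slack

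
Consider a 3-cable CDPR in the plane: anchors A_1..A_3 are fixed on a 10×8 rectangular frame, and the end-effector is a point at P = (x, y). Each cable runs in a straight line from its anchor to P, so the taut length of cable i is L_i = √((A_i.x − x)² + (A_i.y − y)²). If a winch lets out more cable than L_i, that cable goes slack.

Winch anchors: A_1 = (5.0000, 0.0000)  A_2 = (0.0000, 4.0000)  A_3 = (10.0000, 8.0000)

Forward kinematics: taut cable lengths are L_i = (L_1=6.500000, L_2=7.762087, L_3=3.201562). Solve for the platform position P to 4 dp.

(7.5000, 6.0000)

circle eqns → linear via eq_j − eq_1; set k_j = A_j·A_j − L_j²
k_1 = 25.0000+0.0000−42.2500 = -17.2500
10.0000·x − 8.0000·y = k_1−k_2 = 27.0000
-10.0000·x − 16.0000·y = k_1−k_3 = -171.0000
solve first two rows → x=7.5000, y=6.0000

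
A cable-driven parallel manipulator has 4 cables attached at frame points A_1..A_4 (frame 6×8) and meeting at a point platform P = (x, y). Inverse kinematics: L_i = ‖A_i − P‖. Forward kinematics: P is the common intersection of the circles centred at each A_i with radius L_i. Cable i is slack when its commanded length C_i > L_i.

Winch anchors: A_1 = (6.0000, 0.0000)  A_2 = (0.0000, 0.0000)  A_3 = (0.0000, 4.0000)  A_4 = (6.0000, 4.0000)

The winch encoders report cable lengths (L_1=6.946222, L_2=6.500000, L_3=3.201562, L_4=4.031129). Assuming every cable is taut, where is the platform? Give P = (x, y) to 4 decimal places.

(2.5000, 6.0000)

each cable: (A_i−P)·(A_i−P) = L_i²; let k_i = ‖A_i‖²−L_i²
k_1 = 36.0000+0.0000−48.2500 = -12.2500
row 1: 12.0000x + 0.0000y = 30.0000  (k_2=-42.2500)
row 2: 12.0000x − 8.0000y = -18.0000  (k_3=5.7500)
row 3: 0.0000x − 8.0000y = -48.0000  (k_4=35.7500)
Cramer on rows 1–2 → x = 2.5000, y = 6.0000
check cable 4: ‖A_4−P‖² = 16.2500 ≈ L_4² = 16.2500 ✓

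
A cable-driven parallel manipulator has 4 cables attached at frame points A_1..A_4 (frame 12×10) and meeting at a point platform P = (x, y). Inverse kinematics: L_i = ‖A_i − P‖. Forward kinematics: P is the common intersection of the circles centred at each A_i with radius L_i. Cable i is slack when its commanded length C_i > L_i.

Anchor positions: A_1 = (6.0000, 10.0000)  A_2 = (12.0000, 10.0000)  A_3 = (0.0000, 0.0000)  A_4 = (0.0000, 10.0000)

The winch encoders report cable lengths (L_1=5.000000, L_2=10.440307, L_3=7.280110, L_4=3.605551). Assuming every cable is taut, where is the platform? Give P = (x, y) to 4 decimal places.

(2.0000, 7.0000)

expand ‖A_i−P‖²=L_i² and subtract eq 1 (c_i ≔ ‖A_i‖²−L_i²)
c_1 = 36.0000+100.0000−25.0000 = 111.0000
eq1−eq2 → [-12.0000  0.0000]·P = -24.0000
eq1−eq3 → [12.0000  20.0000]·P = 164.0000
eq1−eq4 → [12.0000  0.0000]·P = 24.0000
2×2 solve → P = (2.0000, 7.0000)
check cable 4: ‖A_4−P‖² = 13.0000 ≈ L_4² = 13.0000 ✓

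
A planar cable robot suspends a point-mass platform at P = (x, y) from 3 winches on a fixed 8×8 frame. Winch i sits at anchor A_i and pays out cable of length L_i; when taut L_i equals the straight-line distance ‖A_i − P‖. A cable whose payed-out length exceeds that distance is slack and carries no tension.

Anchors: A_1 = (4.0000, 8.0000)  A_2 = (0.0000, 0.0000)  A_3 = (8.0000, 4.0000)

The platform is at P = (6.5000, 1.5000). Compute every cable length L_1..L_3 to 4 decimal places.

cable 1: Δx=-2.5000, Δy=6.5000; L_1 = √(Δx²+Δy²) = 6.9642
cable 2: Δx=-6.5000, Δy=-1.5000; L_2 = √(Δx²+Δy²) = 6.6708
cable 3: Δx=1.5000, Δy=2.5000; L_3 = √(Δx²+Δy²) = 2.9155

(6.9642, 6.6708, 2.9155)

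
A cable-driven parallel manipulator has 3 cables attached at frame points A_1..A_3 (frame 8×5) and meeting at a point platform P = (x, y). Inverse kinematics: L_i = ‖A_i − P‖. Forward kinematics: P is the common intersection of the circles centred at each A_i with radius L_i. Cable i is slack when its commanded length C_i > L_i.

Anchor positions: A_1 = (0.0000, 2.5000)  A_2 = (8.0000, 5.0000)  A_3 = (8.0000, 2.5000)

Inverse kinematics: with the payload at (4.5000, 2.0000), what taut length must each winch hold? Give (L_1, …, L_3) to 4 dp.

(4.5277, 4.6098, 3.5355)

L_1: Δ = A_1−P = (-4.5000, 0.5000) → ‖Δ‖ = √20.5000 = 4.5277
L_2: Δ = A_2−P = (3.5000, 3.0000) → ‖Δ‖ = √21.2500 = 4.6098
L_3: Δ = A_3−P = (3.5000, 0.5000) → ‖Δ‖ = √12.5000 = 3.5355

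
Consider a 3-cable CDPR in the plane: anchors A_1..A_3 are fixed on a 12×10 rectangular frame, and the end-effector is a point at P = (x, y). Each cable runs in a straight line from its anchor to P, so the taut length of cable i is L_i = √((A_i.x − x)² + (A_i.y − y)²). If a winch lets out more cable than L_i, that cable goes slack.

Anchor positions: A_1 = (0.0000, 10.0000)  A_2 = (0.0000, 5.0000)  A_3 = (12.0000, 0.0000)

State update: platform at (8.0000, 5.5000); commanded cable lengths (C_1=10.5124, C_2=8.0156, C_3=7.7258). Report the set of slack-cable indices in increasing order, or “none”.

i=1: geometric 9.1788 vs commanded 10.5124 ⇒ slack
i=2: geometric 8.0156 vs commanded 8.0156 ⇒ taut
i=3: geometric 6.8007 vs commanded 7.7258 ⇒ slack

1, 3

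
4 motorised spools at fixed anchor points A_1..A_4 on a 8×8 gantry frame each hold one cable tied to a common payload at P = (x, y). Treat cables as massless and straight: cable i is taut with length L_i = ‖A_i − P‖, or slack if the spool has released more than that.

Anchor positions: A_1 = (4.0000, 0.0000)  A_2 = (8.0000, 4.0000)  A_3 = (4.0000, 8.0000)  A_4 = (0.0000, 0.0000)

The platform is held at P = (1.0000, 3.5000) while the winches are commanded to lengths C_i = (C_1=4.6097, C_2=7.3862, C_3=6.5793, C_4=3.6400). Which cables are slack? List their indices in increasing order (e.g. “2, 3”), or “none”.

cable 1: √((3.0000)²+(-3.5000)²)=4.6098, C_1=4.6097: taut
cable 2: √((7.0000)²+(0.5000)²)=7.0178, C_2=7.3862: slack
cable 3: √((3.0000)²+(4.5000)²)=5.4083, C_3=6.5793: slack
cable 4: √((-1.0000)²+(-3.5000)²)=3.6401, C_4=3.6400: taut

2, 3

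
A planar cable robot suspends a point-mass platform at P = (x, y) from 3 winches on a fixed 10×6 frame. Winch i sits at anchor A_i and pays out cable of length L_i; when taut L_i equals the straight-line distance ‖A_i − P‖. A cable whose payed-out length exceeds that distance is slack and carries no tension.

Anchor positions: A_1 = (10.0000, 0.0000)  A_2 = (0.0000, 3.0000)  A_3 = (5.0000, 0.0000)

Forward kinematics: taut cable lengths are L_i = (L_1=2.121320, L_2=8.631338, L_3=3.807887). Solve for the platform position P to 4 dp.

each cable: (A_i−P)·(A_i−P) = L_i²; let q_i = ‖A_i‖²−L_i²
q_1 = 100.0000+0.0000−4.5000 = 95.5000
row 1: 20.0000x − 6.0000y = 161.0000  (q_2=-65.5000)
row 2: 10.0000x + 0.0000y = 85.0000  (q_3=10.5000)
Cramer on rows 1–2 → x = 8.5000, y = 1.5000

(8.5000, 1.5000)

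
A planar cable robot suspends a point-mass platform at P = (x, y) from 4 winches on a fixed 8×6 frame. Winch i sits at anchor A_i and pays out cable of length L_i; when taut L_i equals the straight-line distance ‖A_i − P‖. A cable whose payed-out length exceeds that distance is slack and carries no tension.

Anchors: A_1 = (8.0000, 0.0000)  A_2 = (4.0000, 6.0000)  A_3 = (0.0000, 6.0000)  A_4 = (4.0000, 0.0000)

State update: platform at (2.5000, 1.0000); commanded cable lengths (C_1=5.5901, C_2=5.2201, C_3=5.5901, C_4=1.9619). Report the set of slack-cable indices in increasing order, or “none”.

4

cable 1: L_1 = ‖A_1−P‖ = 5.5902;  C_1 = 5.5901 → taut
cable 2: L_2 = ‖A_2−P‖ = 5.2202;  C_2 = 5.2201 → taut
cable 3: L_3 = ‖A_3−P‖ = 5.5902;  C_3 = 5.5901 → taut
cable 4: L_4 = ‖A_4−P‖ = 1.8028;  C_4 = 1.9619 → slack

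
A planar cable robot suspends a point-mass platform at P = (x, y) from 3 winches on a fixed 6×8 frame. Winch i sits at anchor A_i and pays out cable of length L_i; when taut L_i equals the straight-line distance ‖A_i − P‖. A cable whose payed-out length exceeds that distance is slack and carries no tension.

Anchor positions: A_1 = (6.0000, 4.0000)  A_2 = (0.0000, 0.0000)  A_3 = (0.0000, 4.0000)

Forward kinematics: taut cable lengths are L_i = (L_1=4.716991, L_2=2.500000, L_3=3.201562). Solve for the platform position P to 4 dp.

(2.0000, 1.5000)

expand ‖A_i−P‖²=L_i² and subtract eq 1 (c_i ≔ ‖A_i‖²−L_i²)
c_1 = 36.0000+16.0000−22.2500 = 29.7500
eq1−eq2 → [12.0000  8.0000]·P = 36.0000
eq1−eq3 → [12.0000  0.0000]·P = 24.0000
2×2 solve → P = (2.0000, 1.5000)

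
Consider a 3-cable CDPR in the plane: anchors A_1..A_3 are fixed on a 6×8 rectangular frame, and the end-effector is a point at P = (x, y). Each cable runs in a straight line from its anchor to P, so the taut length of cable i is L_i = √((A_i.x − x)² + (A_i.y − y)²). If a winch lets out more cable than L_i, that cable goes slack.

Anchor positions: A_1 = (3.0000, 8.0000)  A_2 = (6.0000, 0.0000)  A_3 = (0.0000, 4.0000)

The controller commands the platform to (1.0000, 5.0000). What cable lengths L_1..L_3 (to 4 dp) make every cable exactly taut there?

L_1: Δ = A_1−P = (2.0000, 3.0000) → ‖Δ‖ = √13.0000 = 3.6056
L_2: Δ = A_2−P = (5.0000, -5.0000) → ‖Δ‖ = √50.0000 = 7.0711
L_3: Δ = A_3−P = (-1.0000, -1.0000) → ‖Δ‖ = √2.0000 = 1.4142

(3.6056, 7.0711, 1.4142)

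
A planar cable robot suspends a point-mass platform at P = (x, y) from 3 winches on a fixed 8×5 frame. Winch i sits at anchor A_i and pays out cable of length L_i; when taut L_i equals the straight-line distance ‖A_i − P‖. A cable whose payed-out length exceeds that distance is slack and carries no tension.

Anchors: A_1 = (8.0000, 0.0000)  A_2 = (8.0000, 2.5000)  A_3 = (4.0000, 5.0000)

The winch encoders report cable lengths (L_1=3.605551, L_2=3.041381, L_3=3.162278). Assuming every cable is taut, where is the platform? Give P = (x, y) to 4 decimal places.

expand ‖A_i−P‖²=L_i² and subtract eq 1 (c_i ≔ ‖A_i‖²−L_i²)
c_1 = 64.0000+0.0000−13.0000 = 51.0000
eq1−eq2 → [0.0000  -5.0000]·P = -10.0000
eq1−eq3 → [8.0000  -10.0000]·P = 20.0000
2×2 solve → P = (5.0000, 2.0000)

(5.0000, 2.0000)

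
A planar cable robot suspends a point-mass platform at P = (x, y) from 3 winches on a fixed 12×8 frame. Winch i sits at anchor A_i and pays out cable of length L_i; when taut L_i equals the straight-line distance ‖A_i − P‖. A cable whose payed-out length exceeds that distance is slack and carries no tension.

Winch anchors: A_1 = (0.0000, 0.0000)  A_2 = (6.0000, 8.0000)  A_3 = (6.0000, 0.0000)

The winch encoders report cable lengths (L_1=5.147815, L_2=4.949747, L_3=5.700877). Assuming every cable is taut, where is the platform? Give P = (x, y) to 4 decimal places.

each cable: (A_i−P)·(A_i−P) = L_i²; let q_i = ‖A_i‖²−L_i²
q_1 = 0.0000+0.0000−26.5000 = -26.5000
row 1: -12.0000x − 16.0000y = -102.0000  (q_2=75.5000)
row 2: -12.0000x + 0.0000y = -30.0000  (q_3=3.5000)
Cramer on rows 1–2 → x = 2.5000, y = 4.5000

(2.5000, 4.5000)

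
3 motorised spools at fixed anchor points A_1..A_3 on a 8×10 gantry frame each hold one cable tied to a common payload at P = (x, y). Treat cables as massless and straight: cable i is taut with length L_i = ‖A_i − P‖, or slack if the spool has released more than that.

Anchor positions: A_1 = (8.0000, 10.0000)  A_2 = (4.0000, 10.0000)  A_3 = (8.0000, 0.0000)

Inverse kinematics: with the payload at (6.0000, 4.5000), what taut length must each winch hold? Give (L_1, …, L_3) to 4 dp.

(5.8523, 5.8523, 4.9244)

L_1 = √((8.0000−6.0000)² + (10.0000−4.5000)²) = 5.8523
L_2 = √((4.0000−6.0000)² + (10.0000−4.5000)²) = 5.8523
L_3 = √((8.0000−6.0000)² + (0.0000−4.5000)²) = 4.9244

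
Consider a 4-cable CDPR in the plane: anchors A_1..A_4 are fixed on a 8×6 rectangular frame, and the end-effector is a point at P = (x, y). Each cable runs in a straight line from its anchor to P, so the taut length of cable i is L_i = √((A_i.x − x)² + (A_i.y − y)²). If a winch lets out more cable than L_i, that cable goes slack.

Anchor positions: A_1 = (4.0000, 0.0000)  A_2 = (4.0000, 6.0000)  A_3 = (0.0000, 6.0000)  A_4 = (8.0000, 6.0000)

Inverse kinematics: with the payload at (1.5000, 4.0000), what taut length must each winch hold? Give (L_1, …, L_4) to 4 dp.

L_1 = √((4.0000−1.5000)² + (0.0000−4.0000)²) = 4.7170
L_2 = √((4.0000−1.5000)² + (6.0000−4.0000)²) = 3.2016
L_3 = √((0.0000−1.5000)² + (6.0000−4.0000)²) = 2.5000
L_4 = √((8.0000−1.5000)² + (6.0000−4.0000)²) = 6.8007

(4.7170, 3.2016, 2.5000, 6.8007)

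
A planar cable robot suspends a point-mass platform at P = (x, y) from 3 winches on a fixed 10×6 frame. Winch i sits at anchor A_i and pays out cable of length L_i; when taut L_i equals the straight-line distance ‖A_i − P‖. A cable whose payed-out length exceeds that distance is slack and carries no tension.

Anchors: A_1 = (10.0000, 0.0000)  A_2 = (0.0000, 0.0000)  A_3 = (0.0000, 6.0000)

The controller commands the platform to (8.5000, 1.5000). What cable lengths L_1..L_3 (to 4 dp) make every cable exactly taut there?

L_1 = √((10.0000−8.5000)² + (0.0000−1.5000)²) = 2.1213
L_2 = √((0.0000−8.5000)² + (0.0000−1.5000)²) = 8.6313
L_3 = √((0.0000−8.5000)² + (6.0000−1.5000)²) = 9.6177

(2.1213, 8.6313, 9.6177)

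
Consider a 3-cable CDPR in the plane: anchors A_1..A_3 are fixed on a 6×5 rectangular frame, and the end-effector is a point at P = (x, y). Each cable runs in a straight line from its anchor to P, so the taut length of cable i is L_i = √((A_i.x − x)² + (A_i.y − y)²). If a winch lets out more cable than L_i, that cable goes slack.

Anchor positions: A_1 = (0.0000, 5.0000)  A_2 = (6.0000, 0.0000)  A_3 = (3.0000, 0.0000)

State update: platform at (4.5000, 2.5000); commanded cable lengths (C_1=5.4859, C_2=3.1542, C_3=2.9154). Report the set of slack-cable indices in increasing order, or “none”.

cable 1: √((-4.5000)²+(2.5000)²)=5.1478, C_1=5.4859: slack
cable 2: √((1.5000)²+(-2.5000)²)=2.9155, C_2=3.1542: slack
cable 3: √((-1.5000)²+(-2.5000)²)=2.9155, C_3=2.9154: taut

1, 2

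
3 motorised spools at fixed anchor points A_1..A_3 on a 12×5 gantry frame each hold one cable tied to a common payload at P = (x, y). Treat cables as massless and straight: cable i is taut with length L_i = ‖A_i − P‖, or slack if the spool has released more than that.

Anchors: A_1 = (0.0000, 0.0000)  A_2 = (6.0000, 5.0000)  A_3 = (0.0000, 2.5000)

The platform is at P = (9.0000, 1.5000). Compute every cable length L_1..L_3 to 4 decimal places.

L_1: Δ = A_1−P = (-9.0000, -1.5000) → ‖Δ‖ = √83.2500 = 9.1241
L_2: Δ = A_2−P = (-3.0000, 3.5000) → ‖Δ‖ = √21.2500 = 4.6098
L_3: Δ = A_3−P = (-9.0000, 1.0000) → ‖Δ‖ = √82.0000 = 9.0554

(9.1241, 4.6098, 9.0554)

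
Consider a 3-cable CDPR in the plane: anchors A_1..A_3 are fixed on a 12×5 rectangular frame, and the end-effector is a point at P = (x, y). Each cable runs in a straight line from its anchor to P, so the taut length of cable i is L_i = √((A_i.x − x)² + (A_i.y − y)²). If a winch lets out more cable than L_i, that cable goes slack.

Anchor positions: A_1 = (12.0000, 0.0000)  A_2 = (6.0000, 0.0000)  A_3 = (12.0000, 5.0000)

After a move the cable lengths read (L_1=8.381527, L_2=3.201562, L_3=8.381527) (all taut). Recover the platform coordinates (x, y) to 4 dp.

circle eqns → linear via eq_j − eq_1; set c_j = A_j·A_j − L_j²
c_1 = 144.0000+0.0000−70.2500 = 73.7500
12.0000·x + 0.0000·y = c_1−c_2 = 48.0000
0.0000·x − 10.0000·y = c_1−c_3 = -25.0000
solve first two rows → x=4.0000, y=2.5000

(4.0000, 2.5000)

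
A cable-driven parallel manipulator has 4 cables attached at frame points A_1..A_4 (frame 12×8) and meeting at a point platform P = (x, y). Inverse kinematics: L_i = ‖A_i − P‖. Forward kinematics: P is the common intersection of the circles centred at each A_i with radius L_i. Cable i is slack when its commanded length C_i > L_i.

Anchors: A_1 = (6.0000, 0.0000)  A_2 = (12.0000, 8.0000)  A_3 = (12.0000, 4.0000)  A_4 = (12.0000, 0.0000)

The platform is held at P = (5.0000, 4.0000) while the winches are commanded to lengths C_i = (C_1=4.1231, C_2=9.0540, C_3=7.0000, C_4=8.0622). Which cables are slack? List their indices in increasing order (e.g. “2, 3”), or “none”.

cable 1: √((1.0000)²+(-4.0000)²)=4.1231, C_1=4.1231: taut
cable 2: √((7.0000)²+(4.0000)²)=8.0623, C_2=9.0540: slack
cable 3: √((7.0000)²+(0.0000)²)=7.0000, C_3=7.0000: taut
cable 4: √((7.0000)²+(-4.0000)²)=8.0623, C_4=8.0622: taut

2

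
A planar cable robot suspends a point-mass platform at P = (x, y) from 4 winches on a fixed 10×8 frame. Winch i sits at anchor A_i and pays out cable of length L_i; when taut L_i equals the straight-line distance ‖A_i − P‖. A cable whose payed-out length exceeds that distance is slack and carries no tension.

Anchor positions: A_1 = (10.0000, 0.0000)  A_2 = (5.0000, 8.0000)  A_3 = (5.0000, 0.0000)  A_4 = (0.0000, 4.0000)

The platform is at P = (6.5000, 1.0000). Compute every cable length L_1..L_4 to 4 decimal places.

L_1: Δ = A_1−P = (3.5000, -1.0000) → ‖Δ‖ = √13.2500 = 3.6401
L_2: Δ = A_2−P = (-1.5000, 7.0000) → ‖Δ‖ = √51.2500 = 7.1589
L_3: Δ = A_3−P = (-1.5000, -1.0000) → ‖Δ‖ = √3.2500 = 1.8028
L_4: Δ = A_4−P = (-6.5000, 3.0000) → ‖Δ‖ = √51.2500 = 7.1589

(3.6401, 7.1589, 1.8028, 7.1589)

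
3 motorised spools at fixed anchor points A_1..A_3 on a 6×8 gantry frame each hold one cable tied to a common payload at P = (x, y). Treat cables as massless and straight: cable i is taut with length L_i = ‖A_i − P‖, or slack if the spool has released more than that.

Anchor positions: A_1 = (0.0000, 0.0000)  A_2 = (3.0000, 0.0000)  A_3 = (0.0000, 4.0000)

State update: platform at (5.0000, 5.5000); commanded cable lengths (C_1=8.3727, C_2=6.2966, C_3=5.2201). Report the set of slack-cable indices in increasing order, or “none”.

i=1: geometric 7.4330 vs commanded 8.3727 ⇒ slack
i=2: geometric 5.8523 vs commanded 6.2966 ⇒ slack
i=3: geometric 5.2202 vs commanded 5.2201 ⇒ taut

1, 2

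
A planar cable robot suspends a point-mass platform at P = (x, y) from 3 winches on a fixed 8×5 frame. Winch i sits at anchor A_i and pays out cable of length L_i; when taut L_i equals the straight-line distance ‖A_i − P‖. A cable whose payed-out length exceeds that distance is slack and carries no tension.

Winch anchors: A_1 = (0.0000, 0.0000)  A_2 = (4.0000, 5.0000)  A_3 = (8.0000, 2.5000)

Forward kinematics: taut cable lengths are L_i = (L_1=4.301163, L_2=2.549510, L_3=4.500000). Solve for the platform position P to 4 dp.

each cable: (A_i−P)·(A_i−P) = L_i²; let c_i = ‖A_i‖²−L_i²
c_1 = 0.0000+0.0000−18.5000 = -18.5000
row 1: -8.0000x − 10.0000y = -53.0000  (c_2=34.5000)
row 2: -16.0000x − 5.0000y = -68.5000  (c_3=50.0000)
Cramer on rows 1–2 → x = 3.5000, y = 2.5000

(3.5000, 2.5000)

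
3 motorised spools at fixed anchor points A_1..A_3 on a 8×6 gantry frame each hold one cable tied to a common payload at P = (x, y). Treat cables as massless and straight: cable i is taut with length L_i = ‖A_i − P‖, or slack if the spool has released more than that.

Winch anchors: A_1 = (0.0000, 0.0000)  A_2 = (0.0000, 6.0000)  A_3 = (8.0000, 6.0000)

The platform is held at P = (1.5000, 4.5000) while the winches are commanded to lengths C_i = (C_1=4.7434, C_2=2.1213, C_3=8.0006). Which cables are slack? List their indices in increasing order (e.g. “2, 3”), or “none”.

cable 1: L_1 = ‖A_1−P‖ = 4.7434;  C_1 = 4.7434 → taut
cable 2: L_2 = ‖A_2−P‖ = 2.1213;  C_2 = 2.1213 → taut
cable 3: L_3 = ‖A_3−P‖ = 6.6708;  C_3 = 8.0006 → slack

3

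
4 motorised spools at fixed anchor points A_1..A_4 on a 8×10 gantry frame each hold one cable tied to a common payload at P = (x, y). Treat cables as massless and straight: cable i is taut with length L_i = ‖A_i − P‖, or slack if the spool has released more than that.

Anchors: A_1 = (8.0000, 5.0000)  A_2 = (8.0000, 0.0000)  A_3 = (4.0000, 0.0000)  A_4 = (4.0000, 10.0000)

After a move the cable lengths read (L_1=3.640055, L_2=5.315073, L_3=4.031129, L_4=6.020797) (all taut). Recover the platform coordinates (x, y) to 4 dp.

(4.5000, 4.0000)

each cable: (A_i−P)·(A_i−P) = L_i²; let k_i = ‖A_i‖²−L_i²
k_1 = 64.0000+25.0000−13.2500 = 75.7500
row 1: 0.0000x + 10.0000y = 40.0000  (k_2=35.7500)
row 2: 8.0000x + 10.0000y = 76.0000  (k_3=-0.2500)
row 3: 8.0000x − 10.0000y = -4.0000  (k_4=79.7500)
Cramer on rows 1–2 → x = 4.5000, y = 4.0000
check cable 4: ‖A_4−P‖² = 36.2500 ≈ L_4² = 36.2500 ✓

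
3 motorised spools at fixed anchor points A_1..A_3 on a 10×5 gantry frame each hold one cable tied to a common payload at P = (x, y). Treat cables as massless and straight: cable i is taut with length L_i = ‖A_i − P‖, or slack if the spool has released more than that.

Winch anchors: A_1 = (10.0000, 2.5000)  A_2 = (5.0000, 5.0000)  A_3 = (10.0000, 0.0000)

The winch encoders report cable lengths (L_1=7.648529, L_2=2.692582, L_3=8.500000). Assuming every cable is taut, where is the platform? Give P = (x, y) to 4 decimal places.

circle eqns → linear via eq_j − eq_1; set q_j = A_j·A_j − L_j²
q_1 = 100.0000+6.2500−58.5000 = 47.7500
10.0000·x − 5.0000·y = q_1−q_2 = 5.0000
0.0000·x + 5.0000·y = q_1−q_3 = 20.0000
solve first two rows → x=2.5000, y=4.0000

(2.5000, 4.0000)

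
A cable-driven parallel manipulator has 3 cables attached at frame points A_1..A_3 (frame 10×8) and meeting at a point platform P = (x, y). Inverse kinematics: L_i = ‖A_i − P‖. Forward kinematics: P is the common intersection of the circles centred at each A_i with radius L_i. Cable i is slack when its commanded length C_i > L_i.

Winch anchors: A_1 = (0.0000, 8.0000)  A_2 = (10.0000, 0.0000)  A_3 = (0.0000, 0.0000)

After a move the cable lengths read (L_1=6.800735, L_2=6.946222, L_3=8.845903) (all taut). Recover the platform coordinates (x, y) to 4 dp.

(6.5000, 6.0000)

each cable: (A_i−P)·(A_i−P) = L_i²; let c_i = ‖A_i‖²−L_i²
c_1 = 0.0000+64.0000−46.2500 = 17.7500
row 1: -20.0000x + 16.0000y = -34.0000  (c_2=51.7500)
row 2: 0.0000x + 16.0000y = 96.0000  (c_3=-78.2500)
Cramer on rows 1–2 → x = 6.5000, y = 6.0000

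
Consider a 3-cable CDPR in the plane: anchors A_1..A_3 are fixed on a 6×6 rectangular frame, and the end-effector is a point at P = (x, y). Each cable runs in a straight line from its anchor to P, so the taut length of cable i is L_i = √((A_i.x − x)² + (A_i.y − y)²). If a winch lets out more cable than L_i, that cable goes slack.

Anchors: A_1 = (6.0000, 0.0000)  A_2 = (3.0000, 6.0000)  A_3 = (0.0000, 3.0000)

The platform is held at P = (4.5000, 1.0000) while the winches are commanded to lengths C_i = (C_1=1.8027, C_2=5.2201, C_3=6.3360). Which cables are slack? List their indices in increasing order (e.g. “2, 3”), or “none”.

cable 1: L_1 = ‖A_1−P‖ = 1.8028;  C_1 = 1.8027 → taut
cable 2: L_2 = ‖A_2−P‖ = 5.2202;  C_2 = 5.2201 → taut
cable 3: L_3 = ‖A_3−P‖ = 4.9244;  C_3 = 6.3360 → slack

3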